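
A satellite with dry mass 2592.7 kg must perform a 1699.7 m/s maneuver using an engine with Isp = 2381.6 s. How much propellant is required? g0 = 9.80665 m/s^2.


ve = Isp * g0 = 2381.6 * 9.80665 = 23355.517640 m/s
mass ratio = exp(dv/ve) = exp(1699.7/23355.517640) = 1.07548863
m_prop = m_dry * (mr - 1) = 2592.7 * (1.07548863 - 1)
m_prop = 195.7194 kg

195.7194 kg


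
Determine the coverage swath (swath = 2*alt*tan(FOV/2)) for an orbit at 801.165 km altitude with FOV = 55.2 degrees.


FOV = 55.2 deg = 0.9634217 rad
swath = 2 * alt * tan(FOV/2) = 2 * 801.165 * tan(0.4817109)
swath = 2 * 801.165 * 0.5227874
swath = 837.6779 km

837.6779 km


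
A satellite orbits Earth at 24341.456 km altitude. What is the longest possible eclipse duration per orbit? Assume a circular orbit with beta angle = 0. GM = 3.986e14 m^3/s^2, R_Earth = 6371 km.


r = 30712.4560 km
T = 892.7540 min
Eclipse fraction = arcsin(R_E/r)/pi = arcsin(6371.0000/30712.4560)/pi
= arcsin(0.2074403)/pi = 0.06651326
Eclipse duration = 0.06651326 * 892.7540 = 59.3800 min

59.3800 minutes


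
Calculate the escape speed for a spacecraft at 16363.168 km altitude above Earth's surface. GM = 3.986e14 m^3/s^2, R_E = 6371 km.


r = 6371.0 + 16363.168 = 22734.1680 km = 2.2734168e+07 m
v_esc = sqrt(2*mu/r) = sqrt(2*3.986e14 / 2.2734168e+07)
v_esc = 5921.6688 m/s = 5.9217 km/s

5.9217 km/s


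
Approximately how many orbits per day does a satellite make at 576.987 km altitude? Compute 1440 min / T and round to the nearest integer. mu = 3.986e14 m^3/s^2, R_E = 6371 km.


r = 6.947987e+06 m
T = 2*pi*sqrt(r^3/mu) = 5763.6781 s = 96.0613 min
revs/day = 1440 / 96.0613 = 14.9904
Rounded: 15 revolutions per day

15 revolutions per day


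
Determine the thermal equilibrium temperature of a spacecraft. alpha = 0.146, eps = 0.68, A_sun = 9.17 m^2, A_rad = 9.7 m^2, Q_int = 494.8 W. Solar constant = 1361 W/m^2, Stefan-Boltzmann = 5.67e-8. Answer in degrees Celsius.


Numerator = alpha*S*A_sun + Q_int = 0.146*1361*9.17 + 494.8 = 2316.9340 W
Denominator = eps*sigma*A_rad = 0.68*5.67e-8*9.7 = 3.739932e-07 W/K^4
T^4 = 6.1951234e+09 K^4
T = 280.5514 K = 7.4014 C

7.4014 degrees Celsius


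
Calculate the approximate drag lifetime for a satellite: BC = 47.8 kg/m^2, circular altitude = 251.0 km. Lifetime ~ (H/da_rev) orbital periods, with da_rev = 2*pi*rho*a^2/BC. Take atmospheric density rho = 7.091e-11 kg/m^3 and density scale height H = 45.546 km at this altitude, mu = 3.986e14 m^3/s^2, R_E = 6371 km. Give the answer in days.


a = R_E + alt = 6622.0000 km = 6.622e+06 m
da_rev = 2*pi*rho*a^2/BC = 2*pi*7.091e-11*(6.622e+06)^2/47.8 = 408.731218 m per revolution
N = H/da_rev = 45546.0000 m / 408.731218 m = 111.4326 revolutions
P = 2*pi*sqrt(a^3/mu) = 5362.8418 s
lifetime = N*P = 111.4326 * 5362.8418 = 597595.6364 s = 6.9166 days

6.9166 days


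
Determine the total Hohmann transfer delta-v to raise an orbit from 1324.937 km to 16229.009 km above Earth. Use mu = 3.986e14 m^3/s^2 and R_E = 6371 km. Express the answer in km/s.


r1 = 7695.9370 km = 7.695937e+06 m
r2 = 22600.0090 km = 2.2600009e+07 m
dv1 = sqrt(mu/r1)*(sqrt(2*r2/(r1+r2)) - 1) = 1593.7531 m/s
dv2 = sqrt(mu/r2)*(1 - sqrt(2*r1/(r1+r2))) = 1206.2408 m/s
total dv = |dv1| + |dv2| = 1593.7531 + 1206.2408 = 2799.9939 m/s = 2.8000 km/s

2.8000 km/s


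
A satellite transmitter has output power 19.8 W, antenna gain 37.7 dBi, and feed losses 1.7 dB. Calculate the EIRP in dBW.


Pt = 19.8 W = 12.9667 dBW
EIRP = Pt_dBW + Gt - losses = 12.9667 + 37.7 - 1.7 = 48.9667 dBW

48.9667 dBW


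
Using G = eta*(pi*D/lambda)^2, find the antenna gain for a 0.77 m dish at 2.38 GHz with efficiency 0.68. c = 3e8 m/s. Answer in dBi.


lambda = c/f = 3e8 / 2.38e+09 = 0.1260504 m
G = eta*(pi*D/lambda)^2 = 0.68*(pi*0.77/0.1260504)^2
G = 250.4387 (linear)
G = 10*log10(250.4387) = 23.9870 dBi

23.9870 dBi


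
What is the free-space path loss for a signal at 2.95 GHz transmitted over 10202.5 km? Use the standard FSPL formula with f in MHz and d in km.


f = 2.95 GHz = 2950.0000 MHz
d = 10202.5 km
FSPL = 32.44 + 20*log10(2950.0000) + 20*log10(10202.5)
FSPL = 32.44 + 69.3964 + 80.1741
FSPL = 182.0106 dB

182.0106 dB


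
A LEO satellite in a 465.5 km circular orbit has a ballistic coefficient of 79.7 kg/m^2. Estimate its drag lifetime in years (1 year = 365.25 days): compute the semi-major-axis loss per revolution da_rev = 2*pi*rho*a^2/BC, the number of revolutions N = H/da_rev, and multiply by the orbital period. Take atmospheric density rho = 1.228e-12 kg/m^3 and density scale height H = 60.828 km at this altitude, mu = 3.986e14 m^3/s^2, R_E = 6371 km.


a = R_E + alt = 6836.5000 km = 6.8365e+06 m
da_rev = 2*pi*rho*a^2/BC = 2*pi*1.228e-12*(6.8365e+06)^2/79.7 = 4.524677 m per revolution
N = H/da_rev = 60828.0000 m / 4.524677 m = 13443.6125 revolutions
P = 2*pi*sqrt(a^3/mu) = 5625.5106 s
lifetime = N*P = 13443.6125 * 5625.5106 = 7.5627185e+07 s = 875.3146 days
years = 875.3146 / 365.25 = 2.3965 years

2.3965 years


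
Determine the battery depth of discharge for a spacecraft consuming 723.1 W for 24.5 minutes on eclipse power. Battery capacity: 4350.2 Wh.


E_used = P * t / 60 = 723.1 * 24.5 / 60 = 295.2658 Wh
DOD = E_used / E_total * 100 = 295.2658 / 4350.2 * 100
DOD = 6.7874 %

6.7874 %


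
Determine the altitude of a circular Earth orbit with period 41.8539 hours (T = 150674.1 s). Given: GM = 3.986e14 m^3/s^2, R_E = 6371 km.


T = 150674.1 s
r = (mu*T^2/(4*pi^2))^(1/3) = (3.986e14 * 150674.1^2 / (4*pi^2))^(1/3)
r = 6.1200024e+07 m = 61200.0236 km
alt = r - R_E = 61200.0236 - 6371 = 54829.0236 km

54829.0236 km


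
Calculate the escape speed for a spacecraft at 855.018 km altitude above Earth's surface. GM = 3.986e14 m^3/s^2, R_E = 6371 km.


r = 6371.0 + 855.018 = 7226.0180 km = 7.226018e+06 m
v_esc = sqrt(2*mu/r) = sqrt(2*3.986e14 / 7.226018e+06)
v_esc = 10503.5021 m/s = 10.5035 km/s

10.5035 km/s


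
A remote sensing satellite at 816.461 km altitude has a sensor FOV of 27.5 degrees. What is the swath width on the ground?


FOV = 27.5 deg = 0.4799655 rad
swath = 2 * alt * tan(FOV/2) = 2 * 816.461 * tan(0.2399828)
swath = 2 * 816.461 * 0.2446984
swath = 399.5735 km

399.5735 km


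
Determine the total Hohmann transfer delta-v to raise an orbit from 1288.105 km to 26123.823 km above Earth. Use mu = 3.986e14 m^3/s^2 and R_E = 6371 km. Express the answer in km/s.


r1 = 7659.1050 km = 7.659105e+06 m
r2 = 32494.8230 km = 3.2494823e+07 m
dv1 = sqrt(mu/r1)*(sqrt(2*r2/(r1+r2)) - 1) = 1963.7232 m/s
dv2 = sqrt(mu/r2)*(1 - sqrt(2*r1/(r1+r2))) = 1339.1420 m/s
total dv = |dv1| + |dv2| = 1963.7232 + 1339.1420 = 3302.8651 m/s = 3.3029 km/s

3.3029 km/s


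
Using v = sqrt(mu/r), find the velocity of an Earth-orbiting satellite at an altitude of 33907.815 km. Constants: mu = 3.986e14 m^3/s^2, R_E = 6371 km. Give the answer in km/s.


r = R_E + alt = 6371.0 + 33907.815 = 40278.8150 km = 4.0278815e+07 m
v = sqrt(mu/r) = sqrt(3.986e14 / 4.0278815e+07) = 3145.7942 m/s = 3.1458 km/s

3.1458 km/s


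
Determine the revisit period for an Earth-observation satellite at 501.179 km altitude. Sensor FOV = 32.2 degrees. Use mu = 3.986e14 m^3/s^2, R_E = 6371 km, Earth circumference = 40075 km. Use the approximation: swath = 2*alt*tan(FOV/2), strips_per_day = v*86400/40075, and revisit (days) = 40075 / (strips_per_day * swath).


swath = 2*501.179*tan(0.280998) = 289.3158 km
v = sqrt(mu/r) = 7615.9032 m/s = 7.6159 km/s
strips/day = v*86400/40075 = 7.6159*86400/40075 = 16.4196
coverage/day = strips * swath = 16.4196 * 289.3158 = 4750.4389 km
revisit = 40075 / 4750.4389 = 8.4361 days

8.4361 days


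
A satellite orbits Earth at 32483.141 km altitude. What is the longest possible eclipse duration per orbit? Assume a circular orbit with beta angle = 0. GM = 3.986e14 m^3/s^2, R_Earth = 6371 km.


r = 38854.1410 km
T = 1270.3282 min
Eclipse fraction = arcsin(R_E/r)/pi = arcsin(6371.0000/38854.1410)/pi
= arcsin(0.1639722)/pi = 0.05243075
Eclipse duration = 0.05243075 * 1270.3282 = 66.6043 min

66.6043 minutes


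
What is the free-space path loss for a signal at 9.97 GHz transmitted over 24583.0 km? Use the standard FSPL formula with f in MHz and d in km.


f = 9.97 GHz = 9970.0000 MHz
d = 24583.0 km
FSPL = 32.44 + 20*log10(9970.0000) + 20*log10(24583.0)
FSPL = 32.44 + 79.9739 + 87.8127
FSPL = 200.2266 dB

200.2266 dB


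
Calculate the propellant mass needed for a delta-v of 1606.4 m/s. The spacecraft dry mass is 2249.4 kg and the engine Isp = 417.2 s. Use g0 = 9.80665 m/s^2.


ve = Isp * g0 = 417.2 * 9.80665 = 4091.334380 m/s
mass ratio = exp(dv/ve) = exp(1606.4/4091.334380) = 1.48087738
m_prop = m_dry * (mr - 1) = 2249.4 * (1.48087738 - 1)
m_prop = 1081.6856 kg

1081.6856 kg


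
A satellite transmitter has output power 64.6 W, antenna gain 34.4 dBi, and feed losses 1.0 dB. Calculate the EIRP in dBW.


Pt = 64.6 W = 18.1023 dBW
EIRP = Pt_dBW + Gt - losses = 18.1023 + 34.4 - 1.0 = 51.5023 dBW

51.5023 dBW


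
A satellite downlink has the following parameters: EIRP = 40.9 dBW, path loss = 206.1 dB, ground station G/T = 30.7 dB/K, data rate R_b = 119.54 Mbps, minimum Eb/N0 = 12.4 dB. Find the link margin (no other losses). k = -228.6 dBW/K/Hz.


C/N0 = EIRP - FSPL + G/T - k = 40.9 - 206.1 + 30.7 - (-228.6)
C/N0 = 94.1000 dB-Hz
R_b = 119.54 Mbps = 1.1954e+08 bps -> 10*log10(R_b) = 80.7751 dB-Hz
Eb/N0 = C/N0 - 10*log10(R_b) = 94.1000 - 80.7751 = 13.3249 dB
Margin = Eb/N0 - Eb/N0_req = 13.3249 - 12.4 = 0.9248675 dB (link closes)

0.9249 dB


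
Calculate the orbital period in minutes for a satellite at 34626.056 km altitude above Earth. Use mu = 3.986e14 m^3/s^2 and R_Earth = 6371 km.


r = 40997.0560 km = 4.0997056e+07 m
T = 2*pi*sqrt(r^3/mu) = 2*pi*sqrt(6.8906154e+22 / 3.986e14)
T = 82611.4467 s = 1376.8574 min

1376.8574 minutes


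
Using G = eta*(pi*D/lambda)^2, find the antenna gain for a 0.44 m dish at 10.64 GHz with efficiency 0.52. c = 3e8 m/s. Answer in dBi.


lambda = c/f = 3e8 / 1.064e+10 = 0.02819549 m
G = eta*(pi*D/lambda)^2 = 0.52*(pi*0.44/0.02819549)^2
G = 1249.8249 (linear)
G = 10*log10(1249.8249) = 30.9685 dBi

30.9685 dBi


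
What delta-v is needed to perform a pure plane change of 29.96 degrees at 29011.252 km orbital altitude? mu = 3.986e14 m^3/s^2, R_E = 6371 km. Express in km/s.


r = 35382.2520 km = 3.5382252e+07 m
V = sqrt(mu/r) = 3356.4170 m/s
di = 29.96 deg = 0.5229006 rad
dV = 2*V*sin(di/2) = 2*3356.4170*sin(0.2614503)
dV = 1735.1458 m/s = 1.7351 km/s

1.7351 km/s


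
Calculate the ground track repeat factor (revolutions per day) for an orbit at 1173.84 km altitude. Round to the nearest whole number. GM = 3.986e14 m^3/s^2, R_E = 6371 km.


r = 7.54484e+06 m
T = 2*pi*sqrt(r^3/mu) = 6522.0823 s = 108.7014 min
revs/day = 1440 / 108.7014 = 13.2473
Rounded: 13 revolutions per day

13 revolutions per day


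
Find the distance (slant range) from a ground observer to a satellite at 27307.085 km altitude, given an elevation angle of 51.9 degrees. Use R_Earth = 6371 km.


h = 27307.085 km, el = 51.9 deg
d = -R_E*sin(el) + sqrt((R_E*sin(el))^2 + 2*R_E*h + h^2)
d = -6371.0000*sin(0.9058259) + sqrt((6371.0000*0.786935)^2 + 2*6371.0000*27307.085 + 27307.085^2)
d = 28434.3006 km

28434.3006 km


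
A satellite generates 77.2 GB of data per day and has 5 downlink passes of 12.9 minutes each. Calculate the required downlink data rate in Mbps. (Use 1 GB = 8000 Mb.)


total contact time = 5 * 12.9 * 60 = 3870.0000 s
data = 77.2 GB = 617600.0000 Mb
rate = 617600.0000 / 3870.0000 = 159.5866 Mbps

159.5866 Mbps


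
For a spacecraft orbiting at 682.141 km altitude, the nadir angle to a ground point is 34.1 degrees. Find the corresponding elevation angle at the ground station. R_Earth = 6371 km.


r = R_E + alt = 7053.1410 km
Law of sines in the satellite / Earth-center / ground-point triangle:
  sin(nadir)/R_E = sin(90 + el)/r  =>  cos(el) = (r/R_E)*sin(nadir)
cos(el) = (7053.1410 / 6371.0000) * sin(34.1 deg) = 0.6206664
el = arccos(0.6206664) = 51.6352 deg
(Earth-central angle = 90 - nadir - el = 4.2648 deg)

51.6352 degrees


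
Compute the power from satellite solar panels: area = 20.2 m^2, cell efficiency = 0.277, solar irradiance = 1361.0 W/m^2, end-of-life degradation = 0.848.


P = area * eta * S * degradation
P = 20.2 * 0.277 * 1361.0 * 0.848
P = 6457.8078 W

6457.8078 W


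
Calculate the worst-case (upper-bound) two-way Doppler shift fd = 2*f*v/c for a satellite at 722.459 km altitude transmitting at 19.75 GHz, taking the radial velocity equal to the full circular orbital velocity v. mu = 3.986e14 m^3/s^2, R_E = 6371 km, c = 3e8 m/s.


r = 7.093459e+06 m
v = sqrt(mu/r) = 7496.1733 m/s (worst-case radial velocity)
f = 19.75 GHz = 1.975e+10 Hz
fd = 2*f*v/c = 2*1.975e+10*7496.1733/3.0e+08
fd = 986996.1456 Hz

986996.1456 Hz


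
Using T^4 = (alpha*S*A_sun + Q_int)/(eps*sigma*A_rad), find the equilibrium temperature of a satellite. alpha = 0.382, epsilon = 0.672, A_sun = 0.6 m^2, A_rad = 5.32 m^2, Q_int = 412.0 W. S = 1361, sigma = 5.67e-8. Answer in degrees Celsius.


Numerator = alpha*S*A_sun + Q_int = 0.382*1361*0.6 + 412.0 = 723.9412 W
Denominator = eps*sigma*A_rad = 0.672*5.67e-8*5.32 = 2.0270477e-07 W/K^4
T^4 = 3.5714069e+09 K^4
T = 244.4611 K = -28.6889 C

-28.6889 degrees Celsius


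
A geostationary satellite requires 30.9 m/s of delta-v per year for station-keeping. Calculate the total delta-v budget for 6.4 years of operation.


dV = rate * years = 30.9 * 6.4
dV = 197.7600 m/s

197.7600 m/s


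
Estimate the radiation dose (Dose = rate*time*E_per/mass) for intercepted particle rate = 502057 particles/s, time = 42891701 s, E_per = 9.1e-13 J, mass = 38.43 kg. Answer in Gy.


Total energy deposited = rate * time * E_per
  = 502057 * 42891701 * 9.1e-13 = 19.5960 J
Dose = E_total / mass = 19.5960 / 38.43
Dose = 0.5099144 Gy

0.5099 Gy


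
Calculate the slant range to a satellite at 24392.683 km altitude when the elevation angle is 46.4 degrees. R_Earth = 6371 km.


h = 24392.683 km, el = 46.4 deg
d = -R_E*sin(el) + sqrt((R_E*sin(el))^2 + 2*R_E*h + h^2)
d = -6371.0000*sin(0.8098328) + sqrt((6371.0000*0.7241719)^2 + 2*6371.0000*24392.683 + 24392.683^2)
d = 25834.6306 km

25834.6306 km


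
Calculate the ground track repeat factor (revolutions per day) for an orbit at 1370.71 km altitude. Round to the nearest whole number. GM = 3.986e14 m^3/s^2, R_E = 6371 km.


r = 7.74171e+06 m
T = 2*pi*sqrt(r^3/mu) = 6779.0146 s = 112.9836 min
revs/day = 1440 / 112.9836 = 12.7452
Rounded: 13 revolutions per day

13 revolutions per day


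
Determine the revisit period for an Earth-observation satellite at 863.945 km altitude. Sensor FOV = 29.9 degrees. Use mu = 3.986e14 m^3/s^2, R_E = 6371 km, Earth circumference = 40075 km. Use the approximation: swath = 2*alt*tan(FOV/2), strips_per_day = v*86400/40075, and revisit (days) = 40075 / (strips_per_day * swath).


swath = 2*863.945*tan(0.2609267) = 461.3710 km
v = sqrt(mu/r) = 7422.5141 m/s = 7.4225 km/s
strips/day = v*86400/40075 = 7.4225*86400/40075 = 16.0026
coverage/day = strips * swath = 16.0026 * 461.3710 = 7383.1470 km
revisit = 40075 / 7383.1470 = 5.4279 days

5.4279 days


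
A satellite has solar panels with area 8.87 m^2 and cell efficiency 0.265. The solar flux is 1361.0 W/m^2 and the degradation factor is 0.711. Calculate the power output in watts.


P = area * eta * S * degradation
P = 8.87 * 0.265 * 1361.0 * 0.711
P = 2274.5591 W

2274.5591 W


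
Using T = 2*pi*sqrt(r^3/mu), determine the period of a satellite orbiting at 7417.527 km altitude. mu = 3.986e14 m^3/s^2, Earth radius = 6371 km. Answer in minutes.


r = 13788.5270 km = 1.3788527e+07 m
T = 2*pi*sqrt(r^3/mu) = 2*pi*sqrt(2.6215227e+21 / 3.986e14)
T = 16113.4313 s = 268.5572 min

268.5572 minutes


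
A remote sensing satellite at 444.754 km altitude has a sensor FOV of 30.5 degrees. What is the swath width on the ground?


FOV = 30.5 deg = 0.5323254 rad
swath = 2 * alt * tan(FOV/2) = 2 * 444.754 * tan(0.2661627)
swath = 2 * 444.754 * 0.2726313
swath = 242.5077 km

242.5077 km


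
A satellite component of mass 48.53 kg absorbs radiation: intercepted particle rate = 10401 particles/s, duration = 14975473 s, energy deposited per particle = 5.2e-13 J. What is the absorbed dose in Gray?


Total energy deposited = rate * time * E_per
  = 10401 * 14975473 * 5.2e-13 = 0.08099515 J
Dose = E_total / mass = 0.08099515 / 48.53
Dose = 0.001668971 Gy

0.0017 Gy


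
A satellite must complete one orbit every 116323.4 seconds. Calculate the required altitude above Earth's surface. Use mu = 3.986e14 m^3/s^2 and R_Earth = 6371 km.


T = 116323.4 s
r = (mu*T^2/(4*pi^2))^(1/3) = (3.986e14 * 116323.4^2 / (4*pi^2))^(1/3)
r = 5.1503559e+07 m = 51503.5594 km
alt = r - R_E = 51503.5594 - 6371 = 45132.5594 km

45132.5594 km


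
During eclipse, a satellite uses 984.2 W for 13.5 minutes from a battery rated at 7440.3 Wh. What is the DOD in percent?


E_used = P * t / 60 = 984.2 * 13.5 / 60 = 221.4450 Wh
DOD = E_used / E_total * 100 = 221.4450 / 7440.3 * 100
DOD = 2.9763 %

2.9763 %


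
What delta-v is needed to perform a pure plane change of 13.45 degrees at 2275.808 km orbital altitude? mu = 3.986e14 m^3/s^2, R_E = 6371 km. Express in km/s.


r = 8646.8080 km = 8.646808e+06 m
V = sqrt(mu/r) = 6789.5461 m/s
di = 13.45 deg = 0.2347468 rad
dV = 2*V*sin(di/2) = 2*6789.5461*sin(0.1173734)
dV = 1590.1671 m/s = 1.5902 km/s

1.5902 km/s


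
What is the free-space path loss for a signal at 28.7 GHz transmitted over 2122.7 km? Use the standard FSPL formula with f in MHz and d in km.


f = 28.7 GHz = 28700.0000 MHz
d = 2122.7 km
FSPL = 32.44 + 20*log10(28700.0000) + 20*log10(2122.7)
FSPL = 32.44 + 89.1576 + 66.5378
FSPL = 188.1354 dB

188.1354 dB


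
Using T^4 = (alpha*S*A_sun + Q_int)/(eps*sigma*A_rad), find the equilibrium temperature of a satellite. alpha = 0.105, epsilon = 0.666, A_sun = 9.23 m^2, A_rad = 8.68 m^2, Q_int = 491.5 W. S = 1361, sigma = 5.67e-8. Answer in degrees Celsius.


Numerator = alpha*S*A_sun + Q_int = 0.105*1361*9.23 + 491.5 = 1810.5131 W
Denominator = eps*sigma*A_rad = 0.666*5.67e-8*8.68 = 3.277759e-07 W/K^4
T^4 = 5.5236312e+09 K^4
T = 272.6190 K = -0.5309704 C

-0.5310 degrees Celsius


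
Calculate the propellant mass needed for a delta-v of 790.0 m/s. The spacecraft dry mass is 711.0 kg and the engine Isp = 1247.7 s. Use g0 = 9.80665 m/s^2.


ve = Isp * g0 = 1247.7 * 9.80665 = 12235.757205 m/s
mass ratio = exp(dv/ve) = exp(790.0/12235.757205) = 1.06669477
m_prop = m_dry * (mr - 1) = 711.0 * (1.06669477 - 1)
m_prop = 47.4200 kg

47.4200 kg


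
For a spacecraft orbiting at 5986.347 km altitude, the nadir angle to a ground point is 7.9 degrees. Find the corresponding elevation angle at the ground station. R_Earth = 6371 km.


r = R_E + alt = 12357.3470 km
Law of sines in the satellite / Earth-center / ground-point triangle:
  sin(nadir)/R_E = sin(90 + el)/r  =>  cos(el) = (r/R_E)*sin(nadir)
cos(el) = (12357.3470 / 6371.0000) * sin(7.9 deg) = 0.2665908
el = arccos(0.2665908) = 74.5385 deg
(Earth-central angle = 90 - nadir - el = 7.5615 deg)

74.5385 degrees


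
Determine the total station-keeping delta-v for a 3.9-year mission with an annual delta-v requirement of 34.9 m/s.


dV = rate * years = 34.9 * 3.9
dV = 136.1100 m/s

136.1100 m/s


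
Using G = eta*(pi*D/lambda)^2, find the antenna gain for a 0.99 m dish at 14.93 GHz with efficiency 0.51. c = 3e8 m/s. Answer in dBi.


lambda = c/f = 3e8 / 1.493e+10 = 0.02009377 m
G = eta*(pi*D/lambda)^2 = 0.51*(pi*0.99/0.02009377)^2
G = 12218.4866 (linear)
G = 10*log10(12218.4866) = 40.8702 dBi

40.8702 dBi


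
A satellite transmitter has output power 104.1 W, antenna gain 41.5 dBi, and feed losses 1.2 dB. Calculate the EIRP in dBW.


Pt = 104.1 W = 20.1745 dBW
EIRP = Pt_dBW + Gt - losses = 20.1745 + 41.5 - 1.2 = 60.4745 dBW

60.4745 dBW


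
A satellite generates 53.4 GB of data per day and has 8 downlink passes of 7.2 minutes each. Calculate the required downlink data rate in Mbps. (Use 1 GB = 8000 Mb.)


total contact time = 8 * 7.2 * 60 = 3456.0000 s
data = 53.4 GB = 427200.0000 Mb
rate = 427200.0000 / 3456.0000 = 123.6111 Mbps

123.6111 Mbps


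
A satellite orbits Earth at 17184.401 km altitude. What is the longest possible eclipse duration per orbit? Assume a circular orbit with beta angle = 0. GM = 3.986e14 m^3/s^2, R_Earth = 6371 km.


r = 23555.4010 km
T = 599.6471 min
Eclipse fraction = arcsin(R_E/r)/pi = arcsin(6371.0000/23555.4010)/pi
= arcsin(0.2704688)/pi = 0.08717868
Eclipse duration = 0.08717868 * 599.6471 = 52.2764 min

52.2764 minutes


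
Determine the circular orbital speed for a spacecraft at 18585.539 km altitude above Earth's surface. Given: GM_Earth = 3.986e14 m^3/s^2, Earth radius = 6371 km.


r = R_E + alt = 6371.0 + 18585.539 = 24956.5390 km = 2.4956539e+07 m
v = sqrt(mu/r) = sqrt(3.986e14 / 2.4956539e+07) = 3996.4692 m/s = 3.9965 km/s

3.9965 km/s


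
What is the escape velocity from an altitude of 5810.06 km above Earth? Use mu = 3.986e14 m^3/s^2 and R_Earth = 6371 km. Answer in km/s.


r = 6371.0 + 5810.06 = 12181.0600 km = 1.218106e+07 m
v_esc = sqrt(2*mu/r) = sqrt(2*3.986e14 / 1.218106e+07)
v_esc = 8089.8618 m/s = 8.0899 km/s

8.0899 km/s


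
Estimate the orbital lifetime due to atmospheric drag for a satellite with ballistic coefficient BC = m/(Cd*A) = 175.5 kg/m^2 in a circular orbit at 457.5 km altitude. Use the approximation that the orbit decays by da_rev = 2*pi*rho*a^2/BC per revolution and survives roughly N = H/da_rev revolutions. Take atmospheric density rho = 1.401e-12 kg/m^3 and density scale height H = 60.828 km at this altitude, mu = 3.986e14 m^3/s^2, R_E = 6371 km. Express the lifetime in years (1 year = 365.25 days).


a = R_E + alt = 6828.5000 km = 6.8285e+06 m
da_rev = 2*pi*rho*a^2/BC = 2*pi*1.401e-12*(6.8285e+06)^2/175.5 = 2.338792 m per revolution
N = H/da_rev = 60828.0000 m / 2.338792 m = 26008.3036 revolutions
P = 2*pi*sqrt(a^3/mu) = 5615.6391 s
lifetime = N*P = 26008.3036 * 5615.6391 = 1.4605325e+08 s = 1690.4311 days
years = 1690.4311 / 365.25 = 4.6281 years

4.6281 years


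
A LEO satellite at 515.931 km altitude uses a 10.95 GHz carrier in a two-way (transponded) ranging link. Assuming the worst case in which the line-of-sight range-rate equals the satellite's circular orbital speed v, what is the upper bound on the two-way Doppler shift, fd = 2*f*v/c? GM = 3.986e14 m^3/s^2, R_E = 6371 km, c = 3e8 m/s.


r = 6.886931e+06 m
v = sqrt(mu/r) = 7607.7421 m/s (worst-case radial velocity)
f = 10.95 GHz = 1.095e+10 Hz
fd = 2*f*v/c = 2*1.095e+10*7607.7421/3.0e+08
fd = 555365.1727 Hz

555365.1727 Hz


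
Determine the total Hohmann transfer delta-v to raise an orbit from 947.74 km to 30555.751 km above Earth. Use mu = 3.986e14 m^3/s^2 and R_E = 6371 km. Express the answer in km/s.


r1 = 7318.7400 km = 7.31874e+06 m
r2 = 36926.7510 km = 3.6926751e+07 m
dv1 = sqrt(mu/r1)*(sqrt(2*r2/(r1+r2)) - 1) = 2154.6789 m/s
dv2 = sqrt(mu/r2)*(1 - sqrt(2*r1/(r1+r2))) = 1395.7576 m/s
total dv = |dv1| + |dv2| = 2154.6789 + 1395.7576 = 3550.4365 m/s = 3.5504 km/s

3.5504 km/s


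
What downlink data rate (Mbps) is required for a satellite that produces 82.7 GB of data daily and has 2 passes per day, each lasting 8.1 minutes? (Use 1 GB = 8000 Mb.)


total contact time = 2 * 8.1 * 60 = 972.0000 s
data = 82.7 GB = 661600.0000 Mb
rate = 661600.0000 / 972.0000 = 680.6584 Mbps

680.6584 Mbps


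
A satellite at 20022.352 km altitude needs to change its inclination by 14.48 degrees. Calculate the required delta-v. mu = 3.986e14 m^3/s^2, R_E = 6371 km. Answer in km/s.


r = 26393.3520 km = 2.6393352e+07 m
V = sqrt(mu/r) = 3886.1662 m/s
di = 14.48 deg = 0.2527237 rad
dV = 2*V*sin(di/2) = 2*3886.1662*sin(0.1263618)
dV = 979.5146 m/s = 0.9795146 km/s

0.9795 km/s


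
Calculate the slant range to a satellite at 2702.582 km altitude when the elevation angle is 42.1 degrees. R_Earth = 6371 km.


h = 2702.582 km, el = 42.1 deg
d = -R_E*sin(el) + sqrt((R_E*sin(el))^2 + 2*R_E*h + h^2)
d = -6371.0000*sin(0.7347836) + sqrt((6371.0000*0.6704266)^2 + 2*6371.0000*2702.582 + 2702.582^2)
d = 3473.6555 km

3473.6555 km


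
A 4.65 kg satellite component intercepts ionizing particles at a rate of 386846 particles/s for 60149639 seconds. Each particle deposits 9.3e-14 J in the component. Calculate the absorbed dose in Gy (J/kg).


Total energy deposited = rate * time * E_per
  = 386846 * 60149639 * 9.3e-14 = 2.1640 J
Dose = E_total / mass = 2.1640 / 4.65
Dose = 0.4653729 Gy

0.4654 Gy


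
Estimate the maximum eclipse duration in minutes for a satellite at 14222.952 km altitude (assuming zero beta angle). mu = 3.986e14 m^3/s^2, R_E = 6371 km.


r = 20593.9520 km
T = 490.1957 min
Eclipse fraction = arcsin(R_E/r)/pi = arcsin(6371.0000/20593.9520)/pi
= arcsin(0.3093627)/pi = 0.1001157
Eclipse duration = 0.1001157 * 490.1957 = 49.0763 min

49.0763 minutes


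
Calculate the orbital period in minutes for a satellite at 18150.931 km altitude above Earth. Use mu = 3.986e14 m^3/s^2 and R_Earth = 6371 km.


r = 24521.9310 km = 2.4521931e+07 m
T = 2*pi*sqrt(r^3/mu) = 2*pi*sqrt(1.4745653e+22 / 3.986e14)
T = 38215.8233 s = 636.9304 min

636.9304 minutes


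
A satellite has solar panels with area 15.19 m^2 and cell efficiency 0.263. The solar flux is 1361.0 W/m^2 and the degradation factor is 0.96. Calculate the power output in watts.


P = area * eta * S * degradation
P = 15.19 * 0.263 * 1361.0 * 0.96
P = 5219.6680 W

5219.6680 W


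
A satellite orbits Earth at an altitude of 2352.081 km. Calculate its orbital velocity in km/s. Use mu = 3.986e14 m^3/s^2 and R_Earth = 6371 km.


r = R_E + alt = 6371.0 + 2352.081 = 8723.0810 km = 8.723081e+06 m
v = sqrt(mu/r) = sqrt(3.986e14 / 8.723081e+06) = 6759.7976 m/s = 6.7598 km/s

6.7598 km/s


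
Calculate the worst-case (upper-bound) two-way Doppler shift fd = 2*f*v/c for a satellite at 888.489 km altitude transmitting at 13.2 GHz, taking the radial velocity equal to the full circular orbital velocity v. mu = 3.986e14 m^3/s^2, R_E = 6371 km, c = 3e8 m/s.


r = 7.259489e+06 m
v = sqrt(mu/r) = 7409.9559 m/s (worst-case radial velocity)
f = 13.2 GHz = 1.32e+10 Hz
fd = 2*f*v/c = 2*1.32e+10*7409.9559/3.0e+08
fd = 652076.1164 Hz

652076.1164 Hz


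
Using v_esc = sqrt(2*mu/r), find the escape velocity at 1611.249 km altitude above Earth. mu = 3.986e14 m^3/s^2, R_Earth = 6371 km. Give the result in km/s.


r = 6371.0 + 1611.249 = 7982.2490 km = 7.982249e+06 m
v_esc = sqrt(2*mu/r) = sqrt(2*3.986e14 / 7.982249e+06)
v_esc = 9993.5781 m/s = 9.9936 km/s

9.9936 km/s


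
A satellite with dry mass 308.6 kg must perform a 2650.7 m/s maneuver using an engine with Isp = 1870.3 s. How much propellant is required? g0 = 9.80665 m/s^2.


ve = Isp * g0 = 1870.3 * 9.80665 = 18341.377495 m/s
mass ratio = exp(dv/ve) = exp(2650.7/18341.377495) = 1.15548506
m_prop = m_dry * (mr - 1) = 308.6 * (1.15548506 - 1)
m_prop = 47.9827 kg

47.9827 kg


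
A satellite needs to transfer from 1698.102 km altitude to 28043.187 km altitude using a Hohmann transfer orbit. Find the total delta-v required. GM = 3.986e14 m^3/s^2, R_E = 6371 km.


r1 = 8069.1020 km = 8.069102e+06 m
r2 = 34414.1870 km = 3.4414187e+07 m
dv1 = sqrt(mu/r1)*(sqrt(2*r2/(r1+r2)) - 1) = 1917.6448 m/s
dv2 = sqrt(mu/r2)*(1 - sqrt(2*r1/(r1+r2))) = 1305.7178 m/s
total dv = |dv1| + |dv2| = 1917.6448 + 1305.7178 = 3223.3626 m/s = 3.2234 km/s

3.2234 km/s


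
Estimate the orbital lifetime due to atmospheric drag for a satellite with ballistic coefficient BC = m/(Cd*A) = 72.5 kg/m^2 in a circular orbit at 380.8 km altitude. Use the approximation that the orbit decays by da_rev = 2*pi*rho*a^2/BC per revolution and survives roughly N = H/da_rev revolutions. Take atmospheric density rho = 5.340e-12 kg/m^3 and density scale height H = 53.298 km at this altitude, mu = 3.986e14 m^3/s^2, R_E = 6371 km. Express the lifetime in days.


a = R_E + alt = 6751.8000 km = 6.7518e+06 m
da_rev = 2*pi*rho*a^2/BC = 2*pi*5.340e-12*(6.7518e+06)^2/72.5 = 21.097076 m per revolution
N = H/da_rev = 53298.0000 m / 21.097076 m = 2526.3217 revolutions
P = 2*pi*sqrt(a^3/mu) = 5521.2902 s
lifetime = N*P = 2526.3217 * 5521.2902 = 1.3948555e+07 s = 161.4416 days

161.4416 days


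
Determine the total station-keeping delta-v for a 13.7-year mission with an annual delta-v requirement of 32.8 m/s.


dV = rate * years = 32.8 * 13.7
dV = 449.3600 m/s

449.3600 m/s


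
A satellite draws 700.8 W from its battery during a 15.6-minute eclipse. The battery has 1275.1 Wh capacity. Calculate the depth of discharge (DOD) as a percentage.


E_used = P * t / 60 = 700.8 * 15.6 / 60 = 182.2080 Wh
DOD = E_used / E_total * 100 = 182.2080 / 1275.1 * 100
DOD = 14.2897 %

14.2897 %


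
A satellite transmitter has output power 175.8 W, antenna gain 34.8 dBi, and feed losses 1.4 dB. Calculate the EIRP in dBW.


Pt = 175.8 W = 22.4502 dBW
EIRP = Pt_dBW + Gt - losses = 22.4502 + 34.8 - 1.4 = 55.8502 dBW

55.8502 dBW


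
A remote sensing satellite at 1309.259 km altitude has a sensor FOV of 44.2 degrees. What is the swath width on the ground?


FOV = 44.2 deg = 0.7714355 rad
swath = 2 * alt * tan(FOV/2) = 2 * 1309.259 * tan(0.3857178)
swath = 2 * 1309.259 * 0.4060579
swath = 1063.2699 km

1063.2699 km


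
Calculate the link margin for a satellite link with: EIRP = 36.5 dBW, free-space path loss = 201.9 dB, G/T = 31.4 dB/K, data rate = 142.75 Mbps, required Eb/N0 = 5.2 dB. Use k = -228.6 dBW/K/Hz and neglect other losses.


C/N0 = EIRP - FSPL + G/T - k = 36.5 - 201.9 + 31.4 - (-228.6)
C/N0 = 94.6000 dB-Hz
R_b = 142.75 Mbps = 1.4275e+08 bps -> 10*log10(R_b) = 81.5458 dB-Hz
Eb/N0 = C/N0 - 10*log10(R_b) = 94.6000 - 81.5458 = 13.0542 dB
Margin = Eb/N0 - Eb/N0_req = 13.0542 - 5.2 = 7.8542 dB (link closes)

7.8542 dB


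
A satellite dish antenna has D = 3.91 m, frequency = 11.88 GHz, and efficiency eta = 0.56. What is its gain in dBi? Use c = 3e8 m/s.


lambda = c/f = 3e8 / 1.188e+10 = 0.02525253 m
G = eta*(pi*D/lambda)^2 = 0.56*(pi*3.91/0.02525253)^2
G = 132504.8147 (linear)
G = 10*log10(132504.8147) = 51.2223 dBi

51.2223 dBi


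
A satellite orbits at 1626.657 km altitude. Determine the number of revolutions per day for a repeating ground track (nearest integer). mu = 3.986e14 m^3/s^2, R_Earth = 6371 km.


r = 7.997657e+06 m
T = 2*pi*sqrt(r^3/mu) = 7117.9574 s = 118.6326 min
revs/day = 1440 / 118.6326 = 12.1383
Rounded: 12 revolutions per day

12 revolutions per day


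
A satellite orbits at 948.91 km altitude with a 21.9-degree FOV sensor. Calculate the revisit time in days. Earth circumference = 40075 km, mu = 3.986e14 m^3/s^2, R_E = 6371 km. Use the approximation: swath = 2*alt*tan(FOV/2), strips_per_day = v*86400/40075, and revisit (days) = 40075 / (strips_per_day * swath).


swath = 2*948.91*tan(0.1911136) = 367.1804 km
v = sqrt(mu/r) = 7379.3104 m/s = 7.3793 km/s
strips/day = v*86400/40075 = 7.3793*86400/40075 = 15.9095
coverage/day = strips * swath = 15.9095 * 367.1804 = 5841.6492 km
revisit = 40075 / 5841.6492 = 6.8602 days

6.8602 days


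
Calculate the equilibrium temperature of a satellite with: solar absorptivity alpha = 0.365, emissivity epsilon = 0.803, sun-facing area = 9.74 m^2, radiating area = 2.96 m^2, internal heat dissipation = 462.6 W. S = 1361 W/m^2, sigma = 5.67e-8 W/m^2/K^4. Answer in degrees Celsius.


Numerator = alpha*S*A_sun + Q_int = 0.365*1361*9.74 + 462.6 = 5301.0911 W
Denominator = eps*sigma*A_rad = 0.803*5.67e-8*2.96 = 1.347691e-07 W/K^4
T^4 = 3.9334619e+10 K^4
T = 445.3421 K = 172.1921 C

172.1921 degrees Celsius


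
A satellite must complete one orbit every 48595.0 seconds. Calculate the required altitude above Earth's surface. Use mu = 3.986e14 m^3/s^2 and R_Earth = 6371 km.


T = 48595.0 s
r = (mu*T^2/(4*pi^2))^(1/3) = (3.986e14 * 48595.0^2 / (4*pi^2))^(1/3)
r = 2.8781952e+07 m = 28781.9519 km
alt = r - R_E = 28781.9519 - 6371 = 22410.9519 km

22410.9519 km


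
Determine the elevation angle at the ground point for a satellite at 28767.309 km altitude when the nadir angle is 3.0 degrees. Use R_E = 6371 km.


r = R_E + alt = 35138.3090 km
Law of sines in the satellite / Earth-center / ground-point triangle:
  sin(nadir)/R_E = sin(90 + el)/r  =>  cos(el) = (r/R_E)*sin(nadir)
cos(el) = (35138.3090 / 6371.0000) * sin(3.0 deg) = 0.2886512
el = arccos(0.2886512) = 73.2228 deg
(Earth-central angle = 90 - nadir - el = 13.7772 deg)

73.2228 degrees


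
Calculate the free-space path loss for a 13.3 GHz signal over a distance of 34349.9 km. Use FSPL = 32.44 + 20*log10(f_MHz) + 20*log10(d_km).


f = 13.3 GHz = 13300.0000 MHz
d = 34349.9 km
FSPL = 32.44 + 20*log10(13300.0000) + 20*log10(34349.9)
FSPL = 32.44 + 82.4770 + 90.7185
FSPL = 205.6355 dB

205.6355 dB


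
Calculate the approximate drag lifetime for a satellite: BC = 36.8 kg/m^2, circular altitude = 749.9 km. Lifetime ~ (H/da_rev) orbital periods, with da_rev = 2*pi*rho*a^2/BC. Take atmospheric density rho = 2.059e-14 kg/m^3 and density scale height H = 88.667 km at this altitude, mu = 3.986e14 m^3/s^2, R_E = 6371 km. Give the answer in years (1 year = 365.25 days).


a = R_E + alt = 7120.9000 km = 7.1209e+06 m
da_rev = 2*pi*rho*a^2/BC = 2*pi*2.059e-14*(7.1209e+06)^2/36.8 = 0.178261752 m per revolution
N = H/da_rev = 88667.0000 m / 0.178261752 m = 497397.7821 revolutions
P = 2*pi*sqrt(a^3/mu) = 5980.1703 s
lifetime = N*P = 497397.7821 * 5980.1703 = 2.9745234e+09 s = 34427.3547 days
years = 34427.3547 / 365.25 = 94.2570 years

94.2570 years


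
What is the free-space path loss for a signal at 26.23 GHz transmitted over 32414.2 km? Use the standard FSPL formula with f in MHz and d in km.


f = 26.23 GHz = 26230.0000 MHz
d = 32414.2 km
FSPL = 32.44 + 20*log10(26230.0000) + 20*log10(32414.2)
FSPL = 32.44 + 88.3760 + 90.2147
FSPL = 211.0307 dB

211.0307 dB


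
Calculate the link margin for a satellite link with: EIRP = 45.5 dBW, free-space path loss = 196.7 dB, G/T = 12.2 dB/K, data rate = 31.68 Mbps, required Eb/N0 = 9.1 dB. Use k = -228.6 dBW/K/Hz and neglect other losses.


C/N0 = EIRP - FSPL + G/T - k = 45.5 - 196.7 + 12.2 - (-228.6)
C/N0 = 89.6000 dB-Hz
R_b = 31.68 Mbps = 3.168e+07 bps -> 10*log10(R_b) = 75.0079 dB-Hz
Eb/N0 = C/N0 - 10*log10(R_b) = 89.6000 - 75.0079 = 14.5921 dB
Margin = Eb/N0 - Eb/N0_req = 14.5921 - 9.1 = 5.4921 dB (link closes)

5.4921 dB


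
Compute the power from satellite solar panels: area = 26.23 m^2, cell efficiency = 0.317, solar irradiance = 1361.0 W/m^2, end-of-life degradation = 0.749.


P = area * eta * S * degradation
P = 26.23 * 0.317 * 1361.0 * 0.749
P = 8476.1278 W

8476.1278 W


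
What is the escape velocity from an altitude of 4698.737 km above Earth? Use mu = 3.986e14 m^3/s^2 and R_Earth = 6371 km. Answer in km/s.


r = 6371.0 + 4698.737 = 11069.7370 km = 1.1069737e+07 m
v_esc = sqrt(2*mu/r) = sqrt(2*3.986e14 / 1.1069737e+07)
v_esc = 8486.2338 m/s = 8.4862 km/s

8.4862 km/s


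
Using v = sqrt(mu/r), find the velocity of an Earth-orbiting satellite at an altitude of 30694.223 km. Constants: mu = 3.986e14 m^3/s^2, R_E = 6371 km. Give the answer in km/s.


r = R_E + alt = 6371.0 + 30694.223 = 37065.2230 km = 3.7065223e+07 m
v = sqrt(mu/r) = sqrt(3.986e14 / 3.7065223e+07) = 3279.3316 m/s = 3.2793 km/s

3.2793 km/s


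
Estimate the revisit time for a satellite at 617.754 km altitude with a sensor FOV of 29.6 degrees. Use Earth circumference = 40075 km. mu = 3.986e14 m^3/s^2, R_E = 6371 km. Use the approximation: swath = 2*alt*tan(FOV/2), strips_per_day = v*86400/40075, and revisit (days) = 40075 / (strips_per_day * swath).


swath = 2*617.754*tan(0.2583087) = 326.4353 km
v = sqrt(mu/r) = 7552.1181 m/s = 7.5521 km/s
strips/day = v*86400/40075 = 7.5521*86400/40075 = 16.2820
coverage/day = strips * swath = 16.2820 * 326.4353 = 5315.0345 km
revisit = 40075 / 5315.0345 = 7.5399 days

7.5399 days


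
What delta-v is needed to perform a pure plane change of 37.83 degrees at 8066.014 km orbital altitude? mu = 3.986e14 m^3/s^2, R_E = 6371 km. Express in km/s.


r = 14437.0140 km = 1.4437014e+07 m
V = sqrt(mu/r) = 5254.4826 m/s
di = 37.83 deg = 0.6602581 rad
dV = 2*V*sin(di/2) = 2*5254.4826*sin(0.330129)
dV = 3406.6397 m/s = 3.4066 km/s

3.4066 km/s


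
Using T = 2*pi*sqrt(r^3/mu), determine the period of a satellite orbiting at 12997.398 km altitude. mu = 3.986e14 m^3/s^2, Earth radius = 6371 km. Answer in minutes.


r = 19368.3980 km = 1.9368398e+07 m
T = 2*pi*sqrt(r^3/mu) = 2*pi*sqrt(7.2657609e+21 / 3.986e14)
T = 26825.7438 s = 447.0957 min

447.0957 minutes


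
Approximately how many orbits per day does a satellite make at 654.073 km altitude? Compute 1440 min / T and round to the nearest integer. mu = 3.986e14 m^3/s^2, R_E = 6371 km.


r = 7.025073e+06 m
T = 2*pi*sqrt(r^3/mu) = 5859.8633 s = 97.6644 min
revs/day = 1440 / 97.6644 = 14.7444
Rounded: 15 revolutions per day

15 revolutions per day


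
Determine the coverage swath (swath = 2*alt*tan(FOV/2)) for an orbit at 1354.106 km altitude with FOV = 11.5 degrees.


FOV = 11.5 deg = 0.2007129 rad
swath = 2 * alt * tan(FOV/2) = 2 * 1354.106 * tan(0.1003564)
swath = 2 * 1354.106 * 0.1006947
swath = 272.7026 km

272.7026 km


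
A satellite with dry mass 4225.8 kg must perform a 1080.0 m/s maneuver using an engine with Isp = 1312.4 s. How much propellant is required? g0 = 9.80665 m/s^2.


ve = Isp * g0 = 1312.4 * 9.80665 = 12870.247460 m/s
mass ratio = exp(dv/ve) = exp(1080.0/12870.247460) = 1.08753587
m_prop = m_dry * (mr - 1) = 4225.8 * (1.08753587 - 1)
m_prop = 369.9091 kg

369.9091 kg


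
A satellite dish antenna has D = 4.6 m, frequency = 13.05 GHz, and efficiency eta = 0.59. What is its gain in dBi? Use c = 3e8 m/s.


lambda = c/f = 3e8 / 1.305e+10 = 0.02298851 m
G = eta*(pi*D/lambda)^2 = 0.59*(pi*4.6/0.02298851)^2
G = 233155.6448 (linear)
G = 10*log10(233155.6448) = 53.6765 dBi

53.6765 dBi


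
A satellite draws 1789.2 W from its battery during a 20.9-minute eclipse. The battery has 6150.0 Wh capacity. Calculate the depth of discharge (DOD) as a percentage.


E_used = P * t / 60 = 1789.2 * 20.9 / 60 = 623.2380 Wh
DOD = E_used / E_total * 100 = 623.2380 / 6150.0 * 100
DOD = 10.1340 %

10.1340 %


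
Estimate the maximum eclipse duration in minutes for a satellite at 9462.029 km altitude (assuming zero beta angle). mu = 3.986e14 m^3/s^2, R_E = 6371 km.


r = 15833.0290 km
T = 330.4502 min
Eclipse fraction = arcsin(R_E/r)/pi = arcsin(6371.0000/15833.0290)/pi
= arcsin(0.4023867)/pi = 0.1318193
Eclipse duration = 0.1318193 * 330.4502 = 43.5597 min

43.5597 minutes


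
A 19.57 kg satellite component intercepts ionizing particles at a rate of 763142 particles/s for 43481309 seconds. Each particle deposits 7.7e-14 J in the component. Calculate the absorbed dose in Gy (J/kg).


Total energy deposited = rate * time * E_per
  = 763142 * 43481309 * 7.7e-14 = 2.5550 J
Dose = E_total / mass = 2.5550 / 19.57
Dose = 0.1305593 Gy

0.1306 Gy


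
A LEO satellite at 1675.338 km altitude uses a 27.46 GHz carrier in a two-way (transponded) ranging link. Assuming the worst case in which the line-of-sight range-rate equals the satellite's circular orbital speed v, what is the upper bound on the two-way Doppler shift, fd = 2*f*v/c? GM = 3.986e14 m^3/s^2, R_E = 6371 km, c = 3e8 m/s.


r = 8.046338e+06 m
v = sqrt(mu/r) = 7038.3282 m/s (worst-case radial velocity)
f = 27.46 GHz = 2.746e+10 Hz
fd = 2*f*v/c = 2*2.746e+10*7038.3282/3.0e+08
fd = 1.2884833e+06 Hz

1.2885e+06 Hz


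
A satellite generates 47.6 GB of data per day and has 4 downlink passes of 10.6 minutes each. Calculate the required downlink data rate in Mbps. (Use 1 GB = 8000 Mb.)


total contact time = 4 * 10.6 * 60 = 2544.0000 s
data = 47.6 GB = 380800.0000 Mb
rate = 380800.0000 / 2544.0000 = 149.6855 Mbps

149.6855 Mbps


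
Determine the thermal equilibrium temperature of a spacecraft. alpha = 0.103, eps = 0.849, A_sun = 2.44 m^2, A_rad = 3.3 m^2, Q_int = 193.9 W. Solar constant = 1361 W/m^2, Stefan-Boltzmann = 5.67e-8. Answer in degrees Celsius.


Numerator = alpha*S*A_sun + Q_int = 0.103*1361*2.44 + 193.9 = 535.9465 W
Denominator = eps*sigma*A_rad = 0.849*5.67e-8*3.3 = 1.5885639e-07 W/K^4
T^4 = 3.3737801e+09 K^4
T = 241.0067 K = -32.1433 C

-32.1433 degrees Celsius
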